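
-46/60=-23/30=-0.77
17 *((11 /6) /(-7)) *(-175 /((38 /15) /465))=143018.09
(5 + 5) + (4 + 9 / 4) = 65 / 4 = 16.25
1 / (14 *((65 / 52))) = 2 / 35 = 0.06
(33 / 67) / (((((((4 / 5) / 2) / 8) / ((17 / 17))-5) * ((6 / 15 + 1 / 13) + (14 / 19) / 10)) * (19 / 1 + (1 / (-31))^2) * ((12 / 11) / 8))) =-237367 / 3403332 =-0.07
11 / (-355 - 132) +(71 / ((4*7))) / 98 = 4393 / 1336328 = 0.00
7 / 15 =0.47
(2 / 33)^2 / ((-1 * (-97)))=4 / 105633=0.00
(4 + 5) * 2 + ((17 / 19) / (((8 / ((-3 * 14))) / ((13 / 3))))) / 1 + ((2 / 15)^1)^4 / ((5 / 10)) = -9059443 / 3847500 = -2.35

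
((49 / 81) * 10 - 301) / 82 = -23891 / 6642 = -3.60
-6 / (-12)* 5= 5 / 2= 2.50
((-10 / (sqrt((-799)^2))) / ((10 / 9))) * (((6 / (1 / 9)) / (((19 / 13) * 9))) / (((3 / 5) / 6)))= -7020 / 15181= -0.46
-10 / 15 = -2 / 3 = -0.67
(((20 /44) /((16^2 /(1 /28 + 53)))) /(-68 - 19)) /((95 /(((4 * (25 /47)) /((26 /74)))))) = -41625 /603296512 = -0.00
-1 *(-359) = 359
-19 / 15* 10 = -38 / 3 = -12.67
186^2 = 34596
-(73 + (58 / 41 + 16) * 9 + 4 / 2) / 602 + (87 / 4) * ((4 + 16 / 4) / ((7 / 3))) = 1831071 / 24682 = 74.19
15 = 15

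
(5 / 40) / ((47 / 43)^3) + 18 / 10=7872791 / 4152920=1.90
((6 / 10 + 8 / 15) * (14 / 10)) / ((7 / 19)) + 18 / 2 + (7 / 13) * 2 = 14024 / 975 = 14.38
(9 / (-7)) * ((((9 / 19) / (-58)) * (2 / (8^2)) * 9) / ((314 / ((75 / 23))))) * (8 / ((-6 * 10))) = -3645 / 891368128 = -0.00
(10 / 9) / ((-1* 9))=-10 / 81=-0.12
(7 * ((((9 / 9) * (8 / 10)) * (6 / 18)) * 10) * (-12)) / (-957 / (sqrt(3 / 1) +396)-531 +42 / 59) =124369168 * sqrt(3) / 25817140327353 +3618663913648 / 8605713442451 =0.42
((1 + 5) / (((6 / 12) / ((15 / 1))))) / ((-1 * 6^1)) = -30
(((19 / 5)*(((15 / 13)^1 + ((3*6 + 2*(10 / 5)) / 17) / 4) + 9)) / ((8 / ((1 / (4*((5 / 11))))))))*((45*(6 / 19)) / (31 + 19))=1375407 / 1768000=0.78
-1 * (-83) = 83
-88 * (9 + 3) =-1056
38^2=1444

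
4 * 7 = 28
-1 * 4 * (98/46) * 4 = -34.09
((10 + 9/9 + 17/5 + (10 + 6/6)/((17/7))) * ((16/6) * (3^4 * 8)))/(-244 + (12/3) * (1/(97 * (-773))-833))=-52118393328/5697806275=-9.15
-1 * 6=-6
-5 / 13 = -0.38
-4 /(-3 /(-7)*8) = -1.17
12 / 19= 0.63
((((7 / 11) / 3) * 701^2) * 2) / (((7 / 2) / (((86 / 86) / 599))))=1965604 / 19767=99.44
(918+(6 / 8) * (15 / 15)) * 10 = 18375 / 2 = 9187.50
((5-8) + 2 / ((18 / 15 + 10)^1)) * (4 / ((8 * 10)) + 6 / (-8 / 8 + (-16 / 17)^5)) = 4421746051 / 460774160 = 9.60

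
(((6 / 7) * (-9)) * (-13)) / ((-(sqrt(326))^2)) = -351 / 1141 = -0.31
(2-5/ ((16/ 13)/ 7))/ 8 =-423/ 128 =-3.30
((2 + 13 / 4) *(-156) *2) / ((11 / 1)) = -148.91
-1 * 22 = -22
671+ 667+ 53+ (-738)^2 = 546035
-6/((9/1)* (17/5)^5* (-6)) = 3125/12778713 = 0.00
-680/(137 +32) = -680/169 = -4.02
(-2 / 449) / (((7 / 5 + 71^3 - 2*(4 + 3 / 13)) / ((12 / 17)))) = -390 / 44393062387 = -0.00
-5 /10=-1 /2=-0.50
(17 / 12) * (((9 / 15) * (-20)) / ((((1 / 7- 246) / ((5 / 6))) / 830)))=246925 / 5163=47.83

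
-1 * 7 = -7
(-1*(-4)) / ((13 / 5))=20 / 13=1.54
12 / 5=2.40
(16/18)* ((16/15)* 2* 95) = 4864/27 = 180.15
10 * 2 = 20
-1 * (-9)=9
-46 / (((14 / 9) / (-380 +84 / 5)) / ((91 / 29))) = 4886856 / 145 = 33702.46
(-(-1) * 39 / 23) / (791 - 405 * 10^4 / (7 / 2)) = -21 / 14320973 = -0.00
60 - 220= -160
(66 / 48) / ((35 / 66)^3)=395307 / 42875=9.22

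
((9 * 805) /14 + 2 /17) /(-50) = -17599 /1700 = -10.35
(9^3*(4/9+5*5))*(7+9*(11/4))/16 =2355723/64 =36808.17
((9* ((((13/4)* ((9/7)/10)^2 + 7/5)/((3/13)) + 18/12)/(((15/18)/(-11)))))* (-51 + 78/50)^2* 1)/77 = -788192026722/26796875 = -29413.58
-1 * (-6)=6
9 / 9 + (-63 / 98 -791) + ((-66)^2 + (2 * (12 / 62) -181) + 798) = 1815311 / 434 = 4182.74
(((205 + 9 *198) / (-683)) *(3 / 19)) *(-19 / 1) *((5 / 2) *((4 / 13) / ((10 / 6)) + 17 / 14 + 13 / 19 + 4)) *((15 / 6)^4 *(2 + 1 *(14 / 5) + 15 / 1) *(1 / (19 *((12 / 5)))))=12931052000625 / 5743931648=2251.25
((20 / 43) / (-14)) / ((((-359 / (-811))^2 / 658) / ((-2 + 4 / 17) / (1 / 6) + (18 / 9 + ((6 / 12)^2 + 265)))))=-2697613084055 / 94212011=-28633.43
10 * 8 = 80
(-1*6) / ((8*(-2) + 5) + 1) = 3 / 5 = 0.60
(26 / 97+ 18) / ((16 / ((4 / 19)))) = 443 / 1843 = 0.24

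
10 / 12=5 / 6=0.83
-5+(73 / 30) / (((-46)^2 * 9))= -2856527 / 571320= -5.00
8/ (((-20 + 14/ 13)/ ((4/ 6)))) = -104/ 369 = -0.28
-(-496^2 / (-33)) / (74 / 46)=-5658368 / 1221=-4634.21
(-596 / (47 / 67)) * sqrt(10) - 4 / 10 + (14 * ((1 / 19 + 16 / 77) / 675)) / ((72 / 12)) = -39932 * sqrt(10) / 47 - 56303 / 141075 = -2687.12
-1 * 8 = -8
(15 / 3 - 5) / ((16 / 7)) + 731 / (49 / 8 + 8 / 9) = 52632 / 505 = 104.22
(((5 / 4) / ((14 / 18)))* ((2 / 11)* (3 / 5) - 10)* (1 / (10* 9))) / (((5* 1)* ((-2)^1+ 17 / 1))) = -68 / 28875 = -0.00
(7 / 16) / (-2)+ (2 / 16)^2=-13 / 64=-0.20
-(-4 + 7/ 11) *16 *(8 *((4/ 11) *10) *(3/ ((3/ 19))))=3599360/ 121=29746.78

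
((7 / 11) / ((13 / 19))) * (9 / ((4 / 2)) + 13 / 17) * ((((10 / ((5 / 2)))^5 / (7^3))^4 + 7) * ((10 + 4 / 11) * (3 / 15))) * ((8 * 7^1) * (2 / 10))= 1855445108129934648 / 188841765837725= 9825.40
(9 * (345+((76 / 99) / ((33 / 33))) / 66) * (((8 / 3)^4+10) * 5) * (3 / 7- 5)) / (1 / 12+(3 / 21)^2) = -2252141866240 / 54351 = -41436990.42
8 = 8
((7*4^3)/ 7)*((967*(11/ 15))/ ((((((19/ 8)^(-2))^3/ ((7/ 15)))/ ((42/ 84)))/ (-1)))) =-3502989253379/ 1843200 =-1900493.30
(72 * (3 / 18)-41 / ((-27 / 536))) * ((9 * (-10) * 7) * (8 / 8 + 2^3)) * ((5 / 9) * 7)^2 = -1912225000 / 27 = -70823148.15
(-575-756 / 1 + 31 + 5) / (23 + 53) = -1295 / 76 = -17.04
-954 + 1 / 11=-10493 / 11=-953.91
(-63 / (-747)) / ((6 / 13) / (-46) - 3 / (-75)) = 7475 / 2656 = 2.81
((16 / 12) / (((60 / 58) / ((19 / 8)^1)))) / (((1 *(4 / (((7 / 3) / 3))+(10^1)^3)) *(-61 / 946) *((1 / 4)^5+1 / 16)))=-233518208 / 313849575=-0.74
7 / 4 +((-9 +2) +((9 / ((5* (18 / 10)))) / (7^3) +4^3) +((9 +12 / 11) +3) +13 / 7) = 1112295 / 15092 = 73.70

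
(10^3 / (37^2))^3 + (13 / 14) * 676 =11280801841146 / 17960084863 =628.10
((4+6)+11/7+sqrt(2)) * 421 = 421 * sqrt(2)+34101/7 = 5466.96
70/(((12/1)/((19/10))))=133/12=11.08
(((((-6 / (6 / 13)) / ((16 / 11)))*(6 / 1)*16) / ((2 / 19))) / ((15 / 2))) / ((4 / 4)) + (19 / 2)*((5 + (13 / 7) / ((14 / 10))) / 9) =-2381669 / 2205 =-1080.12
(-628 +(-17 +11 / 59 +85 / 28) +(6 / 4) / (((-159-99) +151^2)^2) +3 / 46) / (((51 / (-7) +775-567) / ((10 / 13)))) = -12390872452114543 / 5038287402203458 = -2.46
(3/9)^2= 1/9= 0.11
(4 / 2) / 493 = 2 / 493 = 0.00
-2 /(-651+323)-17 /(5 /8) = -27.19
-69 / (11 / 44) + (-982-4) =-1262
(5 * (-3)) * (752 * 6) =-67680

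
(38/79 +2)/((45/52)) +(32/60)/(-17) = 171368/60435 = 2.84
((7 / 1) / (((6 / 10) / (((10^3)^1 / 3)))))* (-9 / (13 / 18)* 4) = -2520000 / 13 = -193846.15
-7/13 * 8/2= -28/13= -2.15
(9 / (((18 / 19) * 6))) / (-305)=-19 / 3660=-0.01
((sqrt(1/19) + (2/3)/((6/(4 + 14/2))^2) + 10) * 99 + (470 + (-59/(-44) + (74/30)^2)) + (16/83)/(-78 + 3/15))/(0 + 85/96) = 9504 * sqrt(19)/1615 + 4319648405656/2264125875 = 1933.52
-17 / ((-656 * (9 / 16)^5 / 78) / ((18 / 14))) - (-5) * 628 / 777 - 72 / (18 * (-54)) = 166763926 / 3317679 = 50.27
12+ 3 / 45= 181 / 15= 12.07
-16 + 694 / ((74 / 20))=6348 / 37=171.57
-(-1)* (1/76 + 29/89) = 0.34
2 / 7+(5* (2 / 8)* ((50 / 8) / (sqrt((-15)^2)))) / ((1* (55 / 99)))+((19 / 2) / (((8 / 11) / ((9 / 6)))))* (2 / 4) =4937 / 448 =11.02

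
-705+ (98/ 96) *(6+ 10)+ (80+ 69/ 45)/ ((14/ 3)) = -671.20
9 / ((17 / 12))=108 / 17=6.35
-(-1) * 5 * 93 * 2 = 930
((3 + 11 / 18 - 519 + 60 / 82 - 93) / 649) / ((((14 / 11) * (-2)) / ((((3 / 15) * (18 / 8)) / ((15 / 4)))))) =448451 / 10159800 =0.04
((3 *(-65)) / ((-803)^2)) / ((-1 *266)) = 195 / 171519194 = 0.00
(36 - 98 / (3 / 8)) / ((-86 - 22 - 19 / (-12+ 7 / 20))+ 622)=-78754 / 180213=-0.44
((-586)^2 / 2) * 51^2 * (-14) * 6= -37513265832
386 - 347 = 39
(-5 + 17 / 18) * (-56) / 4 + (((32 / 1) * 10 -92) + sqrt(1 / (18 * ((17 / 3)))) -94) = sqrt(102) / 102 + 1717 / 9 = 190.88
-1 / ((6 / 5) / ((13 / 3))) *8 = -260 / 9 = -28.89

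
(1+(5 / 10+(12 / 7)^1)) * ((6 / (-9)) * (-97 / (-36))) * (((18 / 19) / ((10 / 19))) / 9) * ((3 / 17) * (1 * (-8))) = 194 / 119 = 1.63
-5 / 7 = -0.71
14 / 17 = 0.82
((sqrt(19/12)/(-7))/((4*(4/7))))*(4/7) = -sqrt(57)/168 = -0.04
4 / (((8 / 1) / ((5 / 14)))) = 5 / 28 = 0.18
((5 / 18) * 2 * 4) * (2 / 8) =5 / 9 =0.56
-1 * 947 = -947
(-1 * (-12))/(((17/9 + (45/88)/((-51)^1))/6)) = 969408/25297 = 38.32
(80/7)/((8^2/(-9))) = -45/28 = -1.61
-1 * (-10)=10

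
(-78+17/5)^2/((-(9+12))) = -139129/525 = -265.01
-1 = -1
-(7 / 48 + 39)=-1879 / 48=-39.15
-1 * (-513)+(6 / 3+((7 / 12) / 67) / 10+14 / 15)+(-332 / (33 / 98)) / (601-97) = 409105909 / 795960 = 513.98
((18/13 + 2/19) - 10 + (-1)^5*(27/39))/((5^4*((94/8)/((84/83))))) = -763728/602216875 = -0.00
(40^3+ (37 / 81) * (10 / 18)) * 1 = 46656185 / 729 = 64000.25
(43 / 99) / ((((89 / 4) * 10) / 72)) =688 / 4895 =0.14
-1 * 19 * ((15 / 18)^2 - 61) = 41249 / 36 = 1145.81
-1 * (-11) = 11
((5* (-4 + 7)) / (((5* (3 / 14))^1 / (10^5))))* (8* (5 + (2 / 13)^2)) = 9508800000 / 169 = 56265088.76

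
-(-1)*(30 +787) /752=817 /752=1.09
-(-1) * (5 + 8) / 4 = 13 / 4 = 3.25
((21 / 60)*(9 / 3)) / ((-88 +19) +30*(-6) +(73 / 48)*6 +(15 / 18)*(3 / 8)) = -84 / 19165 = -0.00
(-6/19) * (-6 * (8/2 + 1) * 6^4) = 233280/19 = 12277.89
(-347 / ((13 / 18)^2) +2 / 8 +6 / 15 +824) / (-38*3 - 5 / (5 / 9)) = -538757 / 415740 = -1.30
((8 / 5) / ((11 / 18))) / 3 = 48 / 55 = 0.87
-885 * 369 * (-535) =174712275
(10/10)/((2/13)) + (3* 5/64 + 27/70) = 7.12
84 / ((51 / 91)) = 2548 / 17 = 149.88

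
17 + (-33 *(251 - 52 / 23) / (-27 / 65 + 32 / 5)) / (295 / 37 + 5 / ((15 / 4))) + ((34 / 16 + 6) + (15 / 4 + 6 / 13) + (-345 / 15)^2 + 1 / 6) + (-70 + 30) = 1070158524583 / 2883582312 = 371.12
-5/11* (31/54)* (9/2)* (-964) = 37355/33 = 1131.97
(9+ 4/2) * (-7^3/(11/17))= -5831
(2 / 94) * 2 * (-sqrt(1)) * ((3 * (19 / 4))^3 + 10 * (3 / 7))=-1298271 / 10528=-123.32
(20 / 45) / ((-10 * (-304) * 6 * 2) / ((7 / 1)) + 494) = 14 / 179721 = 0.00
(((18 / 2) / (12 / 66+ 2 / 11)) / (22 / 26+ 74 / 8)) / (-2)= -1.23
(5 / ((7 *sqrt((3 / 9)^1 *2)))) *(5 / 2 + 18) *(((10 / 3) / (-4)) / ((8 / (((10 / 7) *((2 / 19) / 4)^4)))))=-5125 *sqrt(6) / 9808479744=-0.00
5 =5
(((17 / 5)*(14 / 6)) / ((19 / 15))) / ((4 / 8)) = 238 / 19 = 12.53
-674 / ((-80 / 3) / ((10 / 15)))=337 / 20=16.85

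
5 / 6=0.83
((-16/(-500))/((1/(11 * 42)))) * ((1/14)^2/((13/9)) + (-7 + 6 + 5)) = 673266/11375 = 59.19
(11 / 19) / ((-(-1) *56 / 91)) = 143 / 152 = 0.94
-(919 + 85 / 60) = -920.42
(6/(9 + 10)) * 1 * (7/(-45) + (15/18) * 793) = 59461/285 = 208.64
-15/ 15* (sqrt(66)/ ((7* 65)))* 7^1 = -sqrt(66)/ 65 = -0.12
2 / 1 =2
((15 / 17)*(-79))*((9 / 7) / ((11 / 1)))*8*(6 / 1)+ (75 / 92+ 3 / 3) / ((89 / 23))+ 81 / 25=-4512876601 / 11650100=-387.37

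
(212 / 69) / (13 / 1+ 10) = 212 / 1587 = 0.13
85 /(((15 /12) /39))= 2652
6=6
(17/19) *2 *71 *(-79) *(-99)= 18879894/19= 993678.63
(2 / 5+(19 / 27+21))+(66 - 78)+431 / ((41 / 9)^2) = 7005869 / 226935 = 30.87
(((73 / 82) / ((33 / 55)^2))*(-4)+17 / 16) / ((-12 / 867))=15064703 / 23616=637.90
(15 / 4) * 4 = 15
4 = 4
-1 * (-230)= 230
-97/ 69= -1.41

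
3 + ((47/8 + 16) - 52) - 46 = -585/8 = -73.12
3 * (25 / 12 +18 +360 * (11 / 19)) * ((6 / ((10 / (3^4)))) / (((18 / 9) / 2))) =33315.94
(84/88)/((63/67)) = 67/66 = 1.02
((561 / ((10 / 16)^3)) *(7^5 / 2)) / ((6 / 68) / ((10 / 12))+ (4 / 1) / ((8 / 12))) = 13677939968 / 4325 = 3162529.47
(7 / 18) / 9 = 7 / 162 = 0.04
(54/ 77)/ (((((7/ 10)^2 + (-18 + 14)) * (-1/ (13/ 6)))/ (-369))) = -12300/ 77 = -159.74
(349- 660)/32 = -311/32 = -9.72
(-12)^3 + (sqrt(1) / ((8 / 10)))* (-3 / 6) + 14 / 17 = -234981 / 136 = -1727.80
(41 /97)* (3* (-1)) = -123 /97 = -1.27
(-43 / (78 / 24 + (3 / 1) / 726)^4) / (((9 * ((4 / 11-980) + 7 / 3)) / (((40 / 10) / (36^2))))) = 6489072045632 / 48224939486825390625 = 0.00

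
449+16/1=465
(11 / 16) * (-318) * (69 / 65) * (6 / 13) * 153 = -55392579 / 3380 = -16388.34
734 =734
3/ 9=1/ 3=0.33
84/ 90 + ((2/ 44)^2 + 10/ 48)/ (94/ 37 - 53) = 8396183/ 9036280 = 0.93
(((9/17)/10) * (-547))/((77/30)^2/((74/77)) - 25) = 1.60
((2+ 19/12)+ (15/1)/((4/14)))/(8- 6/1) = 673/24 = 28.04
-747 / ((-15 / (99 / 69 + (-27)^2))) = 836640 / 23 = 36375.65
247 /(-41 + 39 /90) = -7410 /1217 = -6.09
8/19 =0.42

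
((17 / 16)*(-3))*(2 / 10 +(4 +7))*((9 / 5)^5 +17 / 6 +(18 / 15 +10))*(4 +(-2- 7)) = 73472861 / 12500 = 5877.83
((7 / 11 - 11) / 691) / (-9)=38 / 22803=0.00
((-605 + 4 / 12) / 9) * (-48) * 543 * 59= 309947296 / 3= 103315765.33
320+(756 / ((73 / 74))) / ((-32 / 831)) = -5717743 / 292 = -19581.31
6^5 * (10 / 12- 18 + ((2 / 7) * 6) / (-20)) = -4695408 / 35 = -134154.51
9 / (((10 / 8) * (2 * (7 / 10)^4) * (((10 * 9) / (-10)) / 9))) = -36000 / 2401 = -14.99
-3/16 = -0.19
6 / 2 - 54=-51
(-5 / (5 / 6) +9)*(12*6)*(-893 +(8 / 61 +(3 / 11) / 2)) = -129389076 / 671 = -192830.22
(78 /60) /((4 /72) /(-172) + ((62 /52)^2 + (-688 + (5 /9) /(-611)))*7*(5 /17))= -301929316 /328300743245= -0.00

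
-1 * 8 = -8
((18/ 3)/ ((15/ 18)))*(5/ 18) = 2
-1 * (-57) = 57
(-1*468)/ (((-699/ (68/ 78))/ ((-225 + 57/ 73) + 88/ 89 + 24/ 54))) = -1771667104/ 13624209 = -130.04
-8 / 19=-0.42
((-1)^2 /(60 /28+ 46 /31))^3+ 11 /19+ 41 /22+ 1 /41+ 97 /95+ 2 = 12110796259283 /2198369747530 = 5.51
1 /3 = 0.33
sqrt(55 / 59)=sqrt(3245) / 59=0.97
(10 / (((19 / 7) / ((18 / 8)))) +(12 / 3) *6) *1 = 1227 / 38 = 32.29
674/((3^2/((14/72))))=2359/162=14.56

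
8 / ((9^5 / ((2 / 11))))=16 / 649539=0.00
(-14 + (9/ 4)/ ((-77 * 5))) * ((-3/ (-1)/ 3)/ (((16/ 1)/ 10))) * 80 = -107845/ 154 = -700.29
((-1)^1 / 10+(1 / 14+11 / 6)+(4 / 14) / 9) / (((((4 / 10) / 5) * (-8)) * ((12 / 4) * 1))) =-5785 / 6048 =-0.96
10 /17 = 0.59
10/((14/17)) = 85/7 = 12.14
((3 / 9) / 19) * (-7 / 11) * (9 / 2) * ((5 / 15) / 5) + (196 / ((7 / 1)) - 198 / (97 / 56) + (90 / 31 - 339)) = -2654686799 / 6284630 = -422.41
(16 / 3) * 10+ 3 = 169 / 3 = 56.33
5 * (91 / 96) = 455 / 96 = 4.74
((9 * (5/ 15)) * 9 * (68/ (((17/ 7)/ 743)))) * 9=5055372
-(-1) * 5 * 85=425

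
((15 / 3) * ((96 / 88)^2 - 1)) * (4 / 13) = 460 / 1573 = 0.29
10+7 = 17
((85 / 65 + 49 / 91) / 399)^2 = 64 / 2989441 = 0.00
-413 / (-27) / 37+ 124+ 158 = 282131 / 999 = 282.41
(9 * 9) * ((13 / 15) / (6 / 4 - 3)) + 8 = -194 / 5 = -38.80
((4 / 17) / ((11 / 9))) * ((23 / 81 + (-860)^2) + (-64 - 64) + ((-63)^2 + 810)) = 241137416 / 1683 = 143278.32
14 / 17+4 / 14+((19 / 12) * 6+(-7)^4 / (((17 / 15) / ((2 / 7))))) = 146585 / 238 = 615.90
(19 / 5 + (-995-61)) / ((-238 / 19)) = 99959 / 1190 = 84.00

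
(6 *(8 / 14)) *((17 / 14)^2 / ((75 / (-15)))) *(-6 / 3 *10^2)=69360 / 343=202.22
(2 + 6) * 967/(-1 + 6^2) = 7736/35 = 221.03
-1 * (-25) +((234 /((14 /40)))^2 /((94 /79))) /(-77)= -860711525 /177331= -4853.70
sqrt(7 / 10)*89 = 89*sqrt(70) / 10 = 74.46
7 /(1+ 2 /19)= 19 /3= 6.33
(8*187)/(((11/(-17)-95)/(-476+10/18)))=7436.35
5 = 5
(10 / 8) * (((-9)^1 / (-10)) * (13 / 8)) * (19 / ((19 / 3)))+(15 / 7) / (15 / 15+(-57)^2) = 798621 / 145600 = 5.49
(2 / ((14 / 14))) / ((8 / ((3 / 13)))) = 3 / 52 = 0.06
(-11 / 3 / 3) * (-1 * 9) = 11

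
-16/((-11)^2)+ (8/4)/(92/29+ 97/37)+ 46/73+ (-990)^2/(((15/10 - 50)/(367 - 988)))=66846875402980648/5326731817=12549322.49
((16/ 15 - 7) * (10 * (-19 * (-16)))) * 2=-36074.67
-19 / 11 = -1.73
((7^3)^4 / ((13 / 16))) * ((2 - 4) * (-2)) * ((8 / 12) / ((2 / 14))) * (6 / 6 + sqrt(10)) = 12401793332096 / 39 + 12401793332096 * sqrt(10) / 39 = 1323582239287.39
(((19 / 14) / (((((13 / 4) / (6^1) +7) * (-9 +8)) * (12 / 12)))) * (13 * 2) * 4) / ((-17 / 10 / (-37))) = -8773440 / 21539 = -407.33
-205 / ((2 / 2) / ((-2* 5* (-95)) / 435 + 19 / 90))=-490.98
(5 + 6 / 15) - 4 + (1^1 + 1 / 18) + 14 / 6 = 431 / 90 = 4.79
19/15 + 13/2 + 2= 293/30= 9.77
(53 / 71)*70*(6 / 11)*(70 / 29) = 1558200 / 22649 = 68.80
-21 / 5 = -4.20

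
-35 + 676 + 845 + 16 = 1502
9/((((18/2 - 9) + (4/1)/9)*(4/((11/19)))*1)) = 891/304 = 2.93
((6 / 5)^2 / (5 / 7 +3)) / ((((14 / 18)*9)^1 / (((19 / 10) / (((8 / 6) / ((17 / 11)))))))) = 8721 / 71500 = 0.12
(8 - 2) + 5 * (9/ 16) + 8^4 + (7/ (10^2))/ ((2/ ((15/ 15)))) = 1641939/ 400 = 4104.85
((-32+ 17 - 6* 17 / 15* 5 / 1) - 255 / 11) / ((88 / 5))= -1985 / 484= -4.10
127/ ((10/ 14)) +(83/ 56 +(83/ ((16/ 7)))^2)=13421003/ 8960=1497.88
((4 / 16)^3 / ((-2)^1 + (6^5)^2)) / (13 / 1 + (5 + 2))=1 / 77396702720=0.00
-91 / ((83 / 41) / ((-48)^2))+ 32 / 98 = -421213648 / 4067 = -103568.64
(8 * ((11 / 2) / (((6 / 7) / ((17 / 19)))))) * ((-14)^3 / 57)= -7183792 / 3249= -2211.08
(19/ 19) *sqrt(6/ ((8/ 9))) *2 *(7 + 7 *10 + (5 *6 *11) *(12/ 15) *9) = 7359 *sqrt(3) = 12746.16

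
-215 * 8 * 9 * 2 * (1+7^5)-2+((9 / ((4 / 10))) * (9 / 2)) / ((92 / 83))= -191498217361 / 368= -520375590.65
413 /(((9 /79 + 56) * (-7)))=-4661 /4433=-1.05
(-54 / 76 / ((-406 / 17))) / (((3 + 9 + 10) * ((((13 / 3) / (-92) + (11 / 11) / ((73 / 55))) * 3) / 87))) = 0.06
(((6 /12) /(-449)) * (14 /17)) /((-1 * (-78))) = -7 /595374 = -0.00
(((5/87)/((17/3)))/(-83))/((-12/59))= 295/491028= 0.00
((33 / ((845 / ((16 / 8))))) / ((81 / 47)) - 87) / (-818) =1983871 / 18662670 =0.11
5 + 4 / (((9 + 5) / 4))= 43 / 7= 6.14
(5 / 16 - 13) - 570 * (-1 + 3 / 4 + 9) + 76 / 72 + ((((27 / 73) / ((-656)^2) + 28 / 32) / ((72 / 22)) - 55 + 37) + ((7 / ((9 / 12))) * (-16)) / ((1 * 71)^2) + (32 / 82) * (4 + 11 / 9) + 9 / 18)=-28586759245901255 / 5700982883328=-5014.36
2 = 2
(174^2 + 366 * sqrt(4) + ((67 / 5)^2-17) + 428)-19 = 789489 / 25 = 31579.56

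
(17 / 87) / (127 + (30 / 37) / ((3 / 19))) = 629 / 425343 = 0.00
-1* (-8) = 8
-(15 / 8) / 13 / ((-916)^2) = -15 / 87261824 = -0.00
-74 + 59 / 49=-3567 / 49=-72.80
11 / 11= 1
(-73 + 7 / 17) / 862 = -617 / 7327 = -0.08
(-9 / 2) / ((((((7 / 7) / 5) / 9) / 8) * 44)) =-405 / 11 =-36.82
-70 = -70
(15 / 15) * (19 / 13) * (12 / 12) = 19 / 13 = 1.46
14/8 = 7/4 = 1.75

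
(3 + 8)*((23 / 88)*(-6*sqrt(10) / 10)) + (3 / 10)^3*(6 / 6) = 27 / 1000 - 69*sqrt(10) / 40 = -5.43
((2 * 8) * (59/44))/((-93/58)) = -13688/1023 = -13.38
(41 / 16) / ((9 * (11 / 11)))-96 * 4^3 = -884695 / 144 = -6143.72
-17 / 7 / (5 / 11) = -187 / 35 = -5.34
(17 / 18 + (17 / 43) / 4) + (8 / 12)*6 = 7807 / 1548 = 5.04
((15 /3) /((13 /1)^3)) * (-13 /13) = -5 /2197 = -0.00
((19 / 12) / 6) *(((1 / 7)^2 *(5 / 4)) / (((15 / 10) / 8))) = 95 / 2646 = 0.04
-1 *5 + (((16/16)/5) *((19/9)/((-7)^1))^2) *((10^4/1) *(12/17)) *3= 2850515/7497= 380.22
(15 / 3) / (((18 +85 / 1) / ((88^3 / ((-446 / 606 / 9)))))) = -9291870720 / 22969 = -404539.63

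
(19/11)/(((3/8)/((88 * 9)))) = 3648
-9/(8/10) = -45/4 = -11.25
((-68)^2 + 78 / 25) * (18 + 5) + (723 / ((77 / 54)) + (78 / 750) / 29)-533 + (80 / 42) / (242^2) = 118585258573798 / 1114546125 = 106397.80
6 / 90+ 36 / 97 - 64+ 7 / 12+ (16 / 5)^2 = -511567 / 9700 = -52.74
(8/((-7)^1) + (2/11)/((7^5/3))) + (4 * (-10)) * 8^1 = -59371922/184877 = -321.14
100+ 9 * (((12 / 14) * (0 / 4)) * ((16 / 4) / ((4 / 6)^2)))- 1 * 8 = 92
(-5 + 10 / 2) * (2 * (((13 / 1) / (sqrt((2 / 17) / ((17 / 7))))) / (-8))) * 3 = 0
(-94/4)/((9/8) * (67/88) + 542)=-16544/382171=-0.04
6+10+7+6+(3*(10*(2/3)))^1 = 49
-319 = -319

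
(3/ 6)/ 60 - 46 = -45.99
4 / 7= 0.57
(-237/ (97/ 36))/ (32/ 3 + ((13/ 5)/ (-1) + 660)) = -0.13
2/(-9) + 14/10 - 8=-307/45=-6.82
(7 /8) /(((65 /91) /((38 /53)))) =0.88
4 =4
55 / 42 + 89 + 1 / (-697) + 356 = 13065223 / 29274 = 446.31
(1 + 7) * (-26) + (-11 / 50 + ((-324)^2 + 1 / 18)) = 23572763 / 225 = 104767.84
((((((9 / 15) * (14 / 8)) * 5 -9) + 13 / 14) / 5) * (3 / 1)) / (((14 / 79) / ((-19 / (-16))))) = -355737 / 31360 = -11.34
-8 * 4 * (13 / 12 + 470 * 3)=-135464 / 3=-45154.67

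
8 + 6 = 14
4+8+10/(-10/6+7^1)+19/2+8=251/8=31.38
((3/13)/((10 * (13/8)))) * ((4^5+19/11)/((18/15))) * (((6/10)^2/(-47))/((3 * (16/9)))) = -0.02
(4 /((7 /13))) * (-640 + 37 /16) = -132639 /28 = -4737.11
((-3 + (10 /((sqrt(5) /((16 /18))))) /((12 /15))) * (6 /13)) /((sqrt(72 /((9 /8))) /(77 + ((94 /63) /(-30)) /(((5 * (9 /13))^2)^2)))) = -149190317879 /11194706250 + 298380635758 * sqrt(5) /30225706875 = 8.75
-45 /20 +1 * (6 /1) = 3.75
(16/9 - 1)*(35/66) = 245/594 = 0.41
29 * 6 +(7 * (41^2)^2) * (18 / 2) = 178023117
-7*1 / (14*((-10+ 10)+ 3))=-1 / 6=-0.17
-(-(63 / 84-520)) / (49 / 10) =-10385 / 98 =-105.97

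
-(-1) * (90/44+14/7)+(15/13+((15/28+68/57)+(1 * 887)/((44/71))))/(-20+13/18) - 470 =-7132179441/13199186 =-540.35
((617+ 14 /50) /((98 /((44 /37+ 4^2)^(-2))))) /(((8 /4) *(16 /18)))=2640801 /220225600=0.01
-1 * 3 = -3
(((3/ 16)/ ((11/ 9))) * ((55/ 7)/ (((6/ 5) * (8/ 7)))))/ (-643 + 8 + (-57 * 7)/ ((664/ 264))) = -18675/ 16863232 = -0.00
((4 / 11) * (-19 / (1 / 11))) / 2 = -38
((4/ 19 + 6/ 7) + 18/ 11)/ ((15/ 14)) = 7912/ 3135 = 2.52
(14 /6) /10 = 7 /30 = 0.23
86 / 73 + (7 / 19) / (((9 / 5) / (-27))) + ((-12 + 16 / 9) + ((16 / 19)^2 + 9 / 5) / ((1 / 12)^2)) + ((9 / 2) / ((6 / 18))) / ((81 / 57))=356.25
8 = 8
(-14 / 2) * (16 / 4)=-28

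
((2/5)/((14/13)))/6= 13/210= 0.06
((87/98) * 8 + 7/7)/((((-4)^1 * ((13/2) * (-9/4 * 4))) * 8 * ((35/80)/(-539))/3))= -4367/273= -16.00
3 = 3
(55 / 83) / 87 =0.01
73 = 73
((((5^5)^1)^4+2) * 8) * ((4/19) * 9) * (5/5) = 27465820312500576/19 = 1445569490131609.26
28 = 28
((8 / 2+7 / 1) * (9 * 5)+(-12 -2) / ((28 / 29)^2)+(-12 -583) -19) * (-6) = 22515 / 28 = 804.11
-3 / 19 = -0.16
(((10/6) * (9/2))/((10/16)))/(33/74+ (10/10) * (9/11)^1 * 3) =3256/787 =4.14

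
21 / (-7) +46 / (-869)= -2653 / 869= -3.05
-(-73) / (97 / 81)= 5913 / 97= 60.96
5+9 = 14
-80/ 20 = -4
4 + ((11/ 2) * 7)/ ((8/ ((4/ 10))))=237/ 40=5.92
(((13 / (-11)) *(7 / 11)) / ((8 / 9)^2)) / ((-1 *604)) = 7371 / 4677376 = 0.00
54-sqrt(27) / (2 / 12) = 22.82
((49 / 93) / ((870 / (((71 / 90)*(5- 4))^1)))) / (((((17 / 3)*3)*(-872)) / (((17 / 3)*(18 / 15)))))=-0.00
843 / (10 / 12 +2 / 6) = 5058 / 7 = 722.57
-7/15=-0.47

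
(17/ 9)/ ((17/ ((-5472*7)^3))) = -6244387946496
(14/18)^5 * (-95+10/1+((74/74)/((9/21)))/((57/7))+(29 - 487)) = -1559756828/10097379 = -154.47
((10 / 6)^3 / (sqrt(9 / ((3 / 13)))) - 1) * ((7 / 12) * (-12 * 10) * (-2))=-140+ 17500 * sqrt(39) / 1053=-36.21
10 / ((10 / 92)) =92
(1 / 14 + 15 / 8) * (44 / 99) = 109 / 126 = 0.87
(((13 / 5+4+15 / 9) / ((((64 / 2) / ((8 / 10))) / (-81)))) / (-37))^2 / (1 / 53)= 37130157 / 3422500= 10.85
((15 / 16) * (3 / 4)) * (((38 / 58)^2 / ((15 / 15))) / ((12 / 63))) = 341145 / 215296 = 1.58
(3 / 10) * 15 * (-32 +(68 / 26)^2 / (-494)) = -6013593 / 41743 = -144.06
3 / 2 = 1.50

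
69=69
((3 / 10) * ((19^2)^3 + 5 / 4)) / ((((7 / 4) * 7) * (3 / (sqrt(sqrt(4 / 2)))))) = 188183529 * 2^(1 / 4) / 490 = 456712.64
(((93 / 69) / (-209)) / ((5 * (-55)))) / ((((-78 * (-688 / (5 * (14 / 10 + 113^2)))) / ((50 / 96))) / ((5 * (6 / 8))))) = 824755 / 15133820416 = 0.00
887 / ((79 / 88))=78056 / 79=988.05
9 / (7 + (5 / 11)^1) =1.21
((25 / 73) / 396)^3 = 15625 / 24157619589312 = 0.00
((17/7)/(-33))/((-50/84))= 34/275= 0.12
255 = 255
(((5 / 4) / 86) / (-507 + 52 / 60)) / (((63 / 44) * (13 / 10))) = -0.00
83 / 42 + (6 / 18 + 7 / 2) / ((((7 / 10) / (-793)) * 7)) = -60603 / 98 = -618.40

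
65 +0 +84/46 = 1537/23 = 66.83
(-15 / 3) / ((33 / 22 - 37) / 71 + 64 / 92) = -230 / 9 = -25.56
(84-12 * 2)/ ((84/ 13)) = 65/ 7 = 9.29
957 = 957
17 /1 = 17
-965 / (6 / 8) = -1286.67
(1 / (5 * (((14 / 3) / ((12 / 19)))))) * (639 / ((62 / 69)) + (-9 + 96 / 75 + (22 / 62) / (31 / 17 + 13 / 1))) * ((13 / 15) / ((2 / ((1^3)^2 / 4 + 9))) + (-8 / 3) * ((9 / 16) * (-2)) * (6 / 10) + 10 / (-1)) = -69103955327 / 865830000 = -79.81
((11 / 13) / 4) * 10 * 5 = 275 / 26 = 10.58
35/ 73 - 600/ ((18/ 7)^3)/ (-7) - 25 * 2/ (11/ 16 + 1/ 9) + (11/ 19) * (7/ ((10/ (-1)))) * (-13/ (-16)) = -71215385797/ 1240310880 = -57.42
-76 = -76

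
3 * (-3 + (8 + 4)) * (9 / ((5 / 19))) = 4617 / 5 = 923.40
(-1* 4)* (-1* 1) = 4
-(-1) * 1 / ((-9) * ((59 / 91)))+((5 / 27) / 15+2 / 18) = -229 / 4779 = -0.05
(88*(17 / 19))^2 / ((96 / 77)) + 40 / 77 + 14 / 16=3318229513 / 667128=4973.90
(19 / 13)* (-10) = -190 / 13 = -14.62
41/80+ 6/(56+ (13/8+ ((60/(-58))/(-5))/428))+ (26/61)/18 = 8045669447/12565468080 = 0.64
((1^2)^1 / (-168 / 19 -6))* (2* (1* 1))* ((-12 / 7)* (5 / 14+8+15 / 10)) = 5244 / 2303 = 2.28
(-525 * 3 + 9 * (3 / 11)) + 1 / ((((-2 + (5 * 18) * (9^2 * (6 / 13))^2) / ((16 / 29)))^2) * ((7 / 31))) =-1572.55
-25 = -25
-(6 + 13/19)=-127/19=-6.68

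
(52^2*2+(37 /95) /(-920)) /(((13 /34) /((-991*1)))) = -7962888919061 /568100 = -14016702.90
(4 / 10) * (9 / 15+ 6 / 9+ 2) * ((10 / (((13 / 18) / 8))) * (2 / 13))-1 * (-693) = 604401 / 845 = 715.27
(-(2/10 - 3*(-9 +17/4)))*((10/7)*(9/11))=-2601/154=-16.89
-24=-24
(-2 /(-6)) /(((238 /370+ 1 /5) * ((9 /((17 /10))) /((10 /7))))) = 3145 /29484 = 0.11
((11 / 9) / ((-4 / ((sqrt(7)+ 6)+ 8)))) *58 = -2233 / 9 - 319 *sqrt(7) / 18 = -295.00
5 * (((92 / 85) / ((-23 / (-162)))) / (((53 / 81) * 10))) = 26244 / 4505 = 5.83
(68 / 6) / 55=34 / 165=0.21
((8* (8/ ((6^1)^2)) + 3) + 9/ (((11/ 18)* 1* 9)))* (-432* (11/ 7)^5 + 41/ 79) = -3489743745035/ 131447547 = -26548.56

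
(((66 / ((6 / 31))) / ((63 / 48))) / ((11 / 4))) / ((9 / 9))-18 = 1606 / 21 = 76.48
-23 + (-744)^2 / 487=542335 / 487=1113.62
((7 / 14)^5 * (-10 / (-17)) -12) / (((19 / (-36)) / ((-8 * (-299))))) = 17539938 / 323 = 54303.21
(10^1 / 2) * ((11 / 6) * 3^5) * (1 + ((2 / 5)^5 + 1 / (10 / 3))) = 7296399 / 2500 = 2918.56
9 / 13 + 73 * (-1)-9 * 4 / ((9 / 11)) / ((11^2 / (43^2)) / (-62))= 41614.24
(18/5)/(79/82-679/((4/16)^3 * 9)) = -13284/17813405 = -0.00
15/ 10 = 3/ 2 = 1.50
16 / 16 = 1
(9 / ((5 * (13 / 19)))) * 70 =2394 / 13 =184.15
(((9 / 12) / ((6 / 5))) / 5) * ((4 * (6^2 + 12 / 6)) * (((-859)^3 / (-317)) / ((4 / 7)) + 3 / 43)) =3624929768377 / 54524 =66483195.81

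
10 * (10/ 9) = 100/ 9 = 11.11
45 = 45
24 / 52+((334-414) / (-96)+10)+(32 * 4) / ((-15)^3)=11.26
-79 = -79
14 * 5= 70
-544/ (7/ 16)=-8704/ 7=-1243.43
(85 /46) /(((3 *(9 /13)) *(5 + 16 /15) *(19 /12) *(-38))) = -425 /174363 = -0.00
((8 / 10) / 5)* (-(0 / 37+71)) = -284 / 25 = -11.36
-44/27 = -1.63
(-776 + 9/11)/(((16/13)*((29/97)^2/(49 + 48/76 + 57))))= -1056556020767/1406152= -751381.09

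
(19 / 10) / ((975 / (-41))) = -779 / 9750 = -0.08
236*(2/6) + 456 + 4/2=1610/3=536.67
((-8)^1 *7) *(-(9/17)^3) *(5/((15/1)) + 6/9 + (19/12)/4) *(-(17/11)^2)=-113967/4114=-27.70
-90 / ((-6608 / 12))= 135 / 826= 0.16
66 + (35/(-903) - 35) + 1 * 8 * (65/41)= 230834/5289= 43.64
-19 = -19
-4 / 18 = -2 / 9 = -0.22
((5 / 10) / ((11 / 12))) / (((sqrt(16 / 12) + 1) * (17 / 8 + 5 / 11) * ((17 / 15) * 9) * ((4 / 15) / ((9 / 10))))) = 0.03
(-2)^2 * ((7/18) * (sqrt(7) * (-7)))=-98 * sqrt(7)/9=-28.81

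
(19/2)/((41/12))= 114/41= 2.78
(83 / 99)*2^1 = 166 / 99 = 1.68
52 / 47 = 1.11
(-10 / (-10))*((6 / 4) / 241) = 3 / 482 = 0.01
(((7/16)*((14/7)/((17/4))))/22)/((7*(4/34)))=1/88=0.01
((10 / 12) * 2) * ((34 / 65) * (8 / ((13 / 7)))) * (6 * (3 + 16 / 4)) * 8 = 213248 / 169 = 1261.82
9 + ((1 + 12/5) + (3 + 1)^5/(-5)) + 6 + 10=-882/5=-176.40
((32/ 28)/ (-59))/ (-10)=4/ 2065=0.00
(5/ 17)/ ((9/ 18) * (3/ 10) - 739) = -0.00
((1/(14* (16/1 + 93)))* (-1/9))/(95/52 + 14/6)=-26/1485561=-0.00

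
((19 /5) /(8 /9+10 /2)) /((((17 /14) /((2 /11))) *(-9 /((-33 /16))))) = 399 /18020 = 0.02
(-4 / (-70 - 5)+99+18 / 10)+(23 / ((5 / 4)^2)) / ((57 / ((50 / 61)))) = 8785076 / 86925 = 101.07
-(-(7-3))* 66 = 264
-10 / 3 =-3.33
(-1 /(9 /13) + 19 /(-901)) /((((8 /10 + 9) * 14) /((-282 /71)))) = 2792740 /65826159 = 0.04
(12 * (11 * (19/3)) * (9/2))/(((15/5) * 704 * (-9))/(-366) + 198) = 1159/77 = 15.05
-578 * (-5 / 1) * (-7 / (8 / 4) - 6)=-27455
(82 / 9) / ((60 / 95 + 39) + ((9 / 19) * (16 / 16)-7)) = 1558 / 5661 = 0.28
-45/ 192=-15/ 64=-0.23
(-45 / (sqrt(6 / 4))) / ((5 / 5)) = -15 * sqrt(6) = -36.74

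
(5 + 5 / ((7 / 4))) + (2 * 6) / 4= 76 / 7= 10.86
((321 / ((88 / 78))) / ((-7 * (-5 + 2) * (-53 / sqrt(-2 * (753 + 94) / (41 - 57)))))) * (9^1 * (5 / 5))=-37557 * sqrt(14) / 5936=-23.67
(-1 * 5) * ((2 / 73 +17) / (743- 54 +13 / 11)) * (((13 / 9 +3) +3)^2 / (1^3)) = -306890485 / 44891496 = -6.84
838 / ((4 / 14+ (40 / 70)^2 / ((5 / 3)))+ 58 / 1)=102655 / 7164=14.33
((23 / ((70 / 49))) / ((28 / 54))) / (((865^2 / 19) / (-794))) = -4684203 / 7482250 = -0.63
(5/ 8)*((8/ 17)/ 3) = 5/ 51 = 0.10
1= 1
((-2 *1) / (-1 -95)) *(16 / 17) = 1 / 51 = 0.02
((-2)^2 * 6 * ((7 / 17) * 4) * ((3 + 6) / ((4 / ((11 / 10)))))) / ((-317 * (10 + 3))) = -8316 / 350285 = -0.02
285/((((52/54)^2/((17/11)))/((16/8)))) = 3532005/3718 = 949.97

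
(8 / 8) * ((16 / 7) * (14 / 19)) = 1.68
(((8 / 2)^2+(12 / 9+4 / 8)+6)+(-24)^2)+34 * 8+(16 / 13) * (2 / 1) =68195 / 78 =874.29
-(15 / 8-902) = 7201 / 8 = 900.12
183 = 183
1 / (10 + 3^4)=1 / 91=0.01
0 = 0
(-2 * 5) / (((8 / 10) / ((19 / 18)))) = -475 / 36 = -13.19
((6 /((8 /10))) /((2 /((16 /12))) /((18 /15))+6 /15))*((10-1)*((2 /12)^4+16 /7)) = 518575 /5544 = 93.54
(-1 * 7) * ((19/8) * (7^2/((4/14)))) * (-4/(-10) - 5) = 1049237/80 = 13115.46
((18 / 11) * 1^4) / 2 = 9 / 11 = 0.82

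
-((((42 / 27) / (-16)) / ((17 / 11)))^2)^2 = -35153041 / 2244531326976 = -0.00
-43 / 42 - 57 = -2437 / 42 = -58.02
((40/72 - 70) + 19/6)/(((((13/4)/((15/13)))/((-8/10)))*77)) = 9544/39039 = 0.24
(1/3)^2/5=0.02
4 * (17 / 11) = 6.18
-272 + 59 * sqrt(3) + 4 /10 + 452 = 59 * sqrt(3) + 902 /5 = 282.59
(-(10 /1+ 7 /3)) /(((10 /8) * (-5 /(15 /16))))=37 /20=1.85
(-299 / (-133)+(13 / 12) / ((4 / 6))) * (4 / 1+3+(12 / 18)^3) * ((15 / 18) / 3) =7.85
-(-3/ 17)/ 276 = 1/ 1564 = 0.00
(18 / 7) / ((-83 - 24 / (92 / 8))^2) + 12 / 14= 3284088 / 3829849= 0.86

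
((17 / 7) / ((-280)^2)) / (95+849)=17 / 518067200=0.00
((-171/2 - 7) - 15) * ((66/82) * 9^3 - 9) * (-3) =7639380/41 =186326.34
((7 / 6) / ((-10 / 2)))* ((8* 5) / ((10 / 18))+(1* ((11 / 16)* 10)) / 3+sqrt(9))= -2597 / 144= -18.03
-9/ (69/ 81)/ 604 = -243/ 13892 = -0.02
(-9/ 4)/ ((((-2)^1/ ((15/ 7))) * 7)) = 135/ 392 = 0.34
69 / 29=2.38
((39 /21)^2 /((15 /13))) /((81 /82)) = 180154 /59535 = 3.03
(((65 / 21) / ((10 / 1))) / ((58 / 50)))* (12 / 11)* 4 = 2600 / 2233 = 1.16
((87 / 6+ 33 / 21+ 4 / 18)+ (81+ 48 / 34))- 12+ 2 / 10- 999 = -9768533 / 10710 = -912.09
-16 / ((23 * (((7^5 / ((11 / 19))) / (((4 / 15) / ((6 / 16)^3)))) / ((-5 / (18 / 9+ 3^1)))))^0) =-16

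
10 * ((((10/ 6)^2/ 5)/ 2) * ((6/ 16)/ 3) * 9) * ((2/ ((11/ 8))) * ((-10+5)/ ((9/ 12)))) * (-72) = 24000/ 11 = 2181.82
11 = 11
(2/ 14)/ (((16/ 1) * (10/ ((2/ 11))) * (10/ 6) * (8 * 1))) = 3/ 246400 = 0.00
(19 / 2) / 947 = 19 / 1894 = 0.01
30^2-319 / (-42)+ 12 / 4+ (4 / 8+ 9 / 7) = 19160 / 21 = 912.38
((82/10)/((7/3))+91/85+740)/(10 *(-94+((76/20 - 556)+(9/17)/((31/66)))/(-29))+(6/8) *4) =-132760724/133186865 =-1.00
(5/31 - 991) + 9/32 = -982633/992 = -990.56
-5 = -5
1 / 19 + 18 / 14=178 / 133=1.34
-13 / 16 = -0.81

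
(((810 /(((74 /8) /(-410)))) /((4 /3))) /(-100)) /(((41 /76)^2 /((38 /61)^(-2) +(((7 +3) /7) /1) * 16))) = 249888564 /10619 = 23532.21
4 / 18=2 / 9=0.22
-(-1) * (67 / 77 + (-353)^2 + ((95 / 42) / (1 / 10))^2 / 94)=56823834995 / 455994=124615.31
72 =72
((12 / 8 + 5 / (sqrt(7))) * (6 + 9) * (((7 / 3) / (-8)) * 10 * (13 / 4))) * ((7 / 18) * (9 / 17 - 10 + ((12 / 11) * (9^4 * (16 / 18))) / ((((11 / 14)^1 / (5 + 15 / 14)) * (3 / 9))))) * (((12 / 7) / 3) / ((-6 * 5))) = 138029327345 / 592416 + 98592376675 * sqrt(7) / 888624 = 526538.67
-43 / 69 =-0.62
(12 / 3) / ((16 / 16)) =4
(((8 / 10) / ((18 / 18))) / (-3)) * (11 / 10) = -22 / 75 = -0.29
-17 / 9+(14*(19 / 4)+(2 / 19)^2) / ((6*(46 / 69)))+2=435077 / 25992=16.74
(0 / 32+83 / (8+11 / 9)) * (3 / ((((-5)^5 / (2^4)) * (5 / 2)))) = -864 / 15625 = -0.06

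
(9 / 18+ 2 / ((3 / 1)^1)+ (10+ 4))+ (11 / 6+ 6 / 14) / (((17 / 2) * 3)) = 32677 / 2142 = 15.26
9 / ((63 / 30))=30 / 7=4.29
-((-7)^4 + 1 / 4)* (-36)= 86445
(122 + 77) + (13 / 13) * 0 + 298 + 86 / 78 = 19426 / 39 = 498.10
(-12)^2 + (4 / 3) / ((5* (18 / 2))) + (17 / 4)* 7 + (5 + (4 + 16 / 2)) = 103021 / 540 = 190.78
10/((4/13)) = 65/2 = 32.50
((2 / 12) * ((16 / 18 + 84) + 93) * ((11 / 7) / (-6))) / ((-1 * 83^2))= 17611 / 15624252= 0.00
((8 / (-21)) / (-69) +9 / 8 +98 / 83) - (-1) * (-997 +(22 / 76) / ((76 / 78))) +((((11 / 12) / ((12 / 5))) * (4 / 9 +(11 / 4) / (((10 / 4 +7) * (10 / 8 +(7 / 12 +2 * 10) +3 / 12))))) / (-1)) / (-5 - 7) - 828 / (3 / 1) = -2525666179666055 / 1988123193504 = -1270.38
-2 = -2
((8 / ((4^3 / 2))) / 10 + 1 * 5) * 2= 201 / 20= 10.05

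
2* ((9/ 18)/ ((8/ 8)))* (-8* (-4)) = 32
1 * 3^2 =9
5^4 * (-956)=-597500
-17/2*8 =-68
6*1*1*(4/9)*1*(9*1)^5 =157464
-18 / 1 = -18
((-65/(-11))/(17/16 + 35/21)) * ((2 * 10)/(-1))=-62400/1441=-43.30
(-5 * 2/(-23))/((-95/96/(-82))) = 15744/437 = 36.03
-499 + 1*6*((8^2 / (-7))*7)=-883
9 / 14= 0.64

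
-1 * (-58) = 58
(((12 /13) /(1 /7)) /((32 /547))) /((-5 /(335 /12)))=-256543 /416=-616.69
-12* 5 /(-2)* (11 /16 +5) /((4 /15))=20475 /32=639.84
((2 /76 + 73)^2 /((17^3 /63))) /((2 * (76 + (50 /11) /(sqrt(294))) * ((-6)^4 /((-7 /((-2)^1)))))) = 745731091875 /613768993172096 - 80706828125 * sqrt(6) /46646443481079296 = 0.00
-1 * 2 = -2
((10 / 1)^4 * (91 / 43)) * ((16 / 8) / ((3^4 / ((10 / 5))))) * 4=14560000 / 3483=4180.30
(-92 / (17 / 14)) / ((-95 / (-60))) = -15456 / 323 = -47.85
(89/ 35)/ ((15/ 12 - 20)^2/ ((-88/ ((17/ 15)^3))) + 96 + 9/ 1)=375936/ 14663425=0.03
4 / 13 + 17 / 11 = 265 / 143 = 1.85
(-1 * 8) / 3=-8 / 3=-2.67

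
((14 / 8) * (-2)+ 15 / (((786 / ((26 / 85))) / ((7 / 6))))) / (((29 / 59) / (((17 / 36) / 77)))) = -98353 / 2256606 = -0.04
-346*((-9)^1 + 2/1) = 2422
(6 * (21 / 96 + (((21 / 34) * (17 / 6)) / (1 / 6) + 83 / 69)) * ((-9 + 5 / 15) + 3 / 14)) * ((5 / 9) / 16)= -46723325 / 2225664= -20.99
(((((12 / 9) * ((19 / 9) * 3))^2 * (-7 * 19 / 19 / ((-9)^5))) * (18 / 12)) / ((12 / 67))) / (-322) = -24187 / 110008287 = -0.00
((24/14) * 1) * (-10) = -120/7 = -17.14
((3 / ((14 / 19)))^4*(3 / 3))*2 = 10556001 / 19208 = 549.56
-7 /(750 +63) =-7 /813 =-0.01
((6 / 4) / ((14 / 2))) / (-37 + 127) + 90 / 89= 37889 / 37380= 1.01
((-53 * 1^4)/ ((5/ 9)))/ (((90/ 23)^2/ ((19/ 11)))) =-532703/ 49500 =-10.76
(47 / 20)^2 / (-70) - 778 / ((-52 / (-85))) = -462938717 / 364000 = -1271.81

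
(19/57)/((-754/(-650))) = 0.29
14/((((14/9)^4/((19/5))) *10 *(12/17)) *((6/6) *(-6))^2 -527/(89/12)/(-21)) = 0.04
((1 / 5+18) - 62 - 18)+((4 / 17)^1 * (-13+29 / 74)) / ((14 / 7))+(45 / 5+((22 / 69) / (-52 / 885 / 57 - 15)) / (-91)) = -54.28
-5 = -5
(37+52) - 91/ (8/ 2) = 265/ 4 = 66.25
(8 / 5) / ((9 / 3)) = 8 / 15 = 0.53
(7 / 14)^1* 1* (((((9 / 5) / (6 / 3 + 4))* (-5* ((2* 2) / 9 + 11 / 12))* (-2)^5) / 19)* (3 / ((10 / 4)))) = 196 / 95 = 2.06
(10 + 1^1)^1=11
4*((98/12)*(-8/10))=-26.13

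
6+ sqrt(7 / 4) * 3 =3 * sqrt(7) / 2+ 6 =9.97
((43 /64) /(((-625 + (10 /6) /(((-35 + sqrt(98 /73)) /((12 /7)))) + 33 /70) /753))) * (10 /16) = -22130509181018175 /43715662898202368 + 991606875 * sqrt(146) /5464457862275296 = -0.51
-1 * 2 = -2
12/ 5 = 2.40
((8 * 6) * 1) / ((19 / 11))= 528 / 19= 27.79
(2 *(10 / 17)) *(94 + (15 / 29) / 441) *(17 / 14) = 4007270 / 29841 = 134.29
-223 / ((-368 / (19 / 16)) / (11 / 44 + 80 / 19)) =75597 / 23552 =3.21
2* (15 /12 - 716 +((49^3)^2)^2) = 766324925522265654745 /2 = 383162462761132827372.50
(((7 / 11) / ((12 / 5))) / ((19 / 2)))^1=35 / 1254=0.03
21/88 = 0.24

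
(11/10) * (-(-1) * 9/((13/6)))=297/65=4.57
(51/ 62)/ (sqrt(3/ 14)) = 17 * sqrt(42)/ 62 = 1.78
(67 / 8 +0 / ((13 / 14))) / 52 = 67 / 416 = 0.16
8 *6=48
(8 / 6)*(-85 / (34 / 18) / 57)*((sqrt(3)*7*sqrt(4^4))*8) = -17920*sqrt(3) / 19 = -1633.60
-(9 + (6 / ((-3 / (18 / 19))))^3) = -15075 / 6859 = -2.20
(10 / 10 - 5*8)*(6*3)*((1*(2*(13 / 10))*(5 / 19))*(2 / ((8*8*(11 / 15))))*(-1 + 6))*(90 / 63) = -1711125 / 11704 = -146.20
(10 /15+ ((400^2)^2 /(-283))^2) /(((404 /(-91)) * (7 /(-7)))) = 89456640000000007288099 /48533934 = 1843177188150459.99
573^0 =1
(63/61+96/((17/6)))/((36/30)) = 60345/2074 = 29.10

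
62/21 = 2.95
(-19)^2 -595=-234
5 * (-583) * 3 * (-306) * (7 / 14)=1337985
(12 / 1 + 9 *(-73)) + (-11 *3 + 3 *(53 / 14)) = -9333 / 14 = -666.64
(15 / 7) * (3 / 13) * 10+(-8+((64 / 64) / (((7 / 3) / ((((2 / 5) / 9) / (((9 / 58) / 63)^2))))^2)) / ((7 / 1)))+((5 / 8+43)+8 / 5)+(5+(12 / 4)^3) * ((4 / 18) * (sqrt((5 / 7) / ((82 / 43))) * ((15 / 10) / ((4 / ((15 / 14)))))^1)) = 10 * sqrt(123410) / 2009+230682361919 / 163800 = 1408318.98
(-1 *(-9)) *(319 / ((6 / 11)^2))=38599 / 4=9649.75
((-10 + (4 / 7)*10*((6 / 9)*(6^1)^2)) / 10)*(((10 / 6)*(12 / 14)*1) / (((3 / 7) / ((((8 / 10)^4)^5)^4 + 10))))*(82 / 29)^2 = 141432759408113960993457871658777321939403394728541718979717296 / 41739533709425776474011282601850325590930879116058349609375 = 3388.46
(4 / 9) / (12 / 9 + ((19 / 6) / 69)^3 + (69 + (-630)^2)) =31536864 / 28168198689187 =0.00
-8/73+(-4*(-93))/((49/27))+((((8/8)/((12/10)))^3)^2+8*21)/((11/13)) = 741306037453/1835773632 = 403.81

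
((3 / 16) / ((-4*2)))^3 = -27 / 2097152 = -0.00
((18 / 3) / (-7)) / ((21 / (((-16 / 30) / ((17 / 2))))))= 32 / 12495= 0.00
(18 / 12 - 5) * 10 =-35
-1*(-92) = 92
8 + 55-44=19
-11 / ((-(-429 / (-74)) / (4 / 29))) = 296 / 1131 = 0.26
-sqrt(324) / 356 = -9 / 178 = -0.05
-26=-26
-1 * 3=-3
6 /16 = 3 /8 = 0.38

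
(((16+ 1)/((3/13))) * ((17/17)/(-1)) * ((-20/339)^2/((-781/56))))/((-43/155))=-767312000/11578175829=-0.07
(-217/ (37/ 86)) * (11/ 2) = -102641/ 37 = -2774.08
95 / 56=1.70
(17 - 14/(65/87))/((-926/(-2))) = -113/30095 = -0.00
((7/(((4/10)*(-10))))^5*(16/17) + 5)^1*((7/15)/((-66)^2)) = -0.00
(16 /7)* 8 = 128 /7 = 18.29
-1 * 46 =-46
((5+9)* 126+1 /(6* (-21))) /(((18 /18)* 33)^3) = 222263 /4528062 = 0.05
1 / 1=1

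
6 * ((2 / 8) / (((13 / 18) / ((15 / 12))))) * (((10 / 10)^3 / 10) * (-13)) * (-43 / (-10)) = -1161 / 80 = -14.51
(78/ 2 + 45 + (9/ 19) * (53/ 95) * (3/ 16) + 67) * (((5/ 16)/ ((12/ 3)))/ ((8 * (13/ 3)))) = 13086933/ 38445056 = 0.34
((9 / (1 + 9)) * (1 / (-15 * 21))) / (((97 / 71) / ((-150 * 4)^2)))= -511200 / 679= -752.87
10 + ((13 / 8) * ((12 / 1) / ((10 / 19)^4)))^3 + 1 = 131291715684085604359 / 8000000000000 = 16411464.46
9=9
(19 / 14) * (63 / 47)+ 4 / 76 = 3343 / 1786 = 1.87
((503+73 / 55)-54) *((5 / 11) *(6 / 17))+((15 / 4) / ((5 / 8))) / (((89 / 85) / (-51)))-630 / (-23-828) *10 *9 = -23895026658 / 155795123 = -153.37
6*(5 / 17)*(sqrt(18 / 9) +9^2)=30*sqrt(2) / 17 +2430 / 17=145.44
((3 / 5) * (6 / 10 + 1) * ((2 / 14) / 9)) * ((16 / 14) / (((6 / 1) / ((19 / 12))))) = 152 / 33075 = 0.00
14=14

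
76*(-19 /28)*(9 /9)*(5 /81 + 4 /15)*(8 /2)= -27436 /405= -67.74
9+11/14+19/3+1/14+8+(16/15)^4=9031252/354375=25.49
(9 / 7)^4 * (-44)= -288684 / 2401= -120.23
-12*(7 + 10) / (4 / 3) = -153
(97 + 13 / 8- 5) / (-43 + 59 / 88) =-8239 / 3725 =-2.21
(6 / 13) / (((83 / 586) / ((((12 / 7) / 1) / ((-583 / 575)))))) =-24260400 / 4403399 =-5.51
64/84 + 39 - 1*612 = -12017/21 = -572.24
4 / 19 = 0.21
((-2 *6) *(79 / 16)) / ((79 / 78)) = -117 / 2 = -58.50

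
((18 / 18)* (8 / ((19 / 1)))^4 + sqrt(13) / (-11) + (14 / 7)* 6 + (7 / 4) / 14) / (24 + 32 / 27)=68439087 / 141789248-27* sqrt(13) / 7480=0.47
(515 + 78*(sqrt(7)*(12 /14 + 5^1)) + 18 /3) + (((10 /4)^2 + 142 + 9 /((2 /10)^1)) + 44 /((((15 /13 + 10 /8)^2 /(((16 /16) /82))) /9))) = 1832407193 /2562500 + 3198*sqrt(7) /7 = 1923.82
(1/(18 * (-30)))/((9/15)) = -1/324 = -0.00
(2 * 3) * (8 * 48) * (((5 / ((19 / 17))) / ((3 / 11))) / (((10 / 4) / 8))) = 2297856 / 19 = 120939.79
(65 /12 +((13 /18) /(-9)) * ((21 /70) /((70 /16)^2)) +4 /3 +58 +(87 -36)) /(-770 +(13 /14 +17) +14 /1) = -76567793 /488234250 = -0.16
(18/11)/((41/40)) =720/451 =1.60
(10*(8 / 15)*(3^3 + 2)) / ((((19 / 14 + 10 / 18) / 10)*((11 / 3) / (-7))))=-4092480 / 2651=-1543.75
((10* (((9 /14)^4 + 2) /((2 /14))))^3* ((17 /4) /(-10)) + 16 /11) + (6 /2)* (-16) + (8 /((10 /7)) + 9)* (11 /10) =-1491228.84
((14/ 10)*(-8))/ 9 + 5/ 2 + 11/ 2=304/ 45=6.76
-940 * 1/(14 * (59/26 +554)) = -12220/101241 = -0.12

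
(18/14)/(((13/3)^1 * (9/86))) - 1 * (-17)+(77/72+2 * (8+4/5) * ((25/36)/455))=137143/6552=20.93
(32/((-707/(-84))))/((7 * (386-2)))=0.00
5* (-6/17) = -30/17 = -1.76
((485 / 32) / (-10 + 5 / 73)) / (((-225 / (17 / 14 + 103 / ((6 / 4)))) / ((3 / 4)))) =4156547 / 11692800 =0.36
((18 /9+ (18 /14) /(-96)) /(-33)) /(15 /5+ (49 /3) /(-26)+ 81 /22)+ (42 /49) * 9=4481831 /581728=7.70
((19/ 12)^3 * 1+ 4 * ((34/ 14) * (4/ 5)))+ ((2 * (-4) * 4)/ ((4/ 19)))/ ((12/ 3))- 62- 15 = -6245119/ 60480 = -103.26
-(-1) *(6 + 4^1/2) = 8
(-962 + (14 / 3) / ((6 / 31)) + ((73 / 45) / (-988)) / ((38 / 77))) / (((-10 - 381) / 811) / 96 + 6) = -5140280657404 / 32856514275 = -156.45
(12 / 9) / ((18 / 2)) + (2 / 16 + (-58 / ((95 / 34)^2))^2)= 975819396539 / 17593335000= 55.47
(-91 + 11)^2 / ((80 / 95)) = 7600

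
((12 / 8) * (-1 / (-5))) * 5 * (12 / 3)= 6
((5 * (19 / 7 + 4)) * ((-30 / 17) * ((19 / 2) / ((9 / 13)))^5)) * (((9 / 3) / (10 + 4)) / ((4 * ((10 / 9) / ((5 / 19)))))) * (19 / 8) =-1080245915558225 / 1243662336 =-868600.65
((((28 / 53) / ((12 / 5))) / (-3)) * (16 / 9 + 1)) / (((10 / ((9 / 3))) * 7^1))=-25 / 2862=-0.01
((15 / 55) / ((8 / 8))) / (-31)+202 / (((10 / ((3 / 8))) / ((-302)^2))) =2355867693 / 3410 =690870.29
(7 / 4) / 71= 7 / 284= 0.02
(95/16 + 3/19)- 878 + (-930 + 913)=-270227/304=-888.90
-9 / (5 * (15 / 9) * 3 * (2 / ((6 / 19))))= -27 / 475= -0.06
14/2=7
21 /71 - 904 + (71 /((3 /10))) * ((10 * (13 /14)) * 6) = 6104159 /497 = 12282.01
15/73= 0.21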